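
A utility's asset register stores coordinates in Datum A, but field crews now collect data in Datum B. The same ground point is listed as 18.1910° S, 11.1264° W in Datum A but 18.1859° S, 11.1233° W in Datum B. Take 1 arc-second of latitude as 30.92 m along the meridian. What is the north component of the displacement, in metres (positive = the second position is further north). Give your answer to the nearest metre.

Δφ = -18.1859° − -18.1910° = +0.0051°; Δλ = -11.1233° − -11.1264° = +0.0031°.
1° of latitude = 3600 × 30.92 = 111312 m.
ΔN = Δφ × 111312 = 567.7 m; ΔE = Δλ × 111312 × cos(-18.1910°) = +0.0031 × 111312 × 0.950021 = 327.8 m.

ΔN = 568 m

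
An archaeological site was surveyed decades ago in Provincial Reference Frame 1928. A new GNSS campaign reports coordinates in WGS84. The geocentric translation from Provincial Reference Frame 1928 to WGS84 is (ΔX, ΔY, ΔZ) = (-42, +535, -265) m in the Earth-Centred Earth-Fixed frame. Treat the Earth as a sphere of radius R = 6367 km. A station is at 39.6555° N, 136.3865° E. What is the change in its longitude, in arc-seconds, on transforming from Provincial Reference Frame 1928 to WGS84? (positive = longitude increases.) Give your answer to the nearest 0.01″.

sin φ = 0.638170, cos φ = 0.769895, sin λ = 0.689790, cos λ = -0.724009.
East component: ΔE = −sin λ·ΔX + cos λ·ΔY = −(0.689790)(-42) + (-0.724009)(535) = -358.37 m.
1° of latitude spans πR/180 = 111125 m; at latitude φ, 1° of longitude spans that × cos φ = 85554.7 m, so Δλ = -358.37 / 85554.7 × 3600 = -15.080″.

Δλ = -15.08″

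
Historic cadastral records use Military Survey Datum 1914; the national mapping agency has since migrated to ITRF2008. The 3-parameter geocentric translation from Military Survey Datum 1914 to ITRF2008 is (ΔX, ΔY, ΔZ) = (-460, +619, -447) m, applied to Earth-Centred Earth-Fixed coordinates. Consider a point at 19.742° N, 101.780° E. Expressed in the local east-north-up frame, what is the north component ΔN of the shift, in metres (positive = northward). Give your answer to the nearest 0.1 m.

ΔN = -657.1 m

The local north axis is (−sin φ cos λ, −sin φ sin λ, cos φ), giving ΔN = -31.722 − 204.685 − 420.727 = -657.13 m.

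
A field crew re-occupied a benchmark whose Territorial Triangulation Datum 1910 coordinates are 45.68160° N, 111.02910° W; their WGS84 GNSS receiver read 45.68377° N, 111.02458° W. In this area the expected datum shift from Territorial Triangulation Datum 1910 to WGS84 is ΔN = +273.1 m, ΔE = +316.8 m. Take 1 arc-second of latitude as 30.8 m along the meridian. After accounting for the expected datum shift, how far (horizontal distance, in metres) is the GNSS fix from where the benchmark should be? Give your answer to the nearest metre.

47 m

Observed coordinate differences: Δφ = +0.00217°, Δλ = +0.00452°.
Converting to metres (1° lat = 110880 m, cos φ = 0.698645): observed ΔN = 240.6 m, observed ΔE = 350.1 m.
Subtracting the expected shift leaves a residual of 240.6 − (273.1) = -32.5 m north and 350.1 − (316.8) = 33.3 m east.
Residual distance = √((-32.5)² + 33.3²) = 46.6 m.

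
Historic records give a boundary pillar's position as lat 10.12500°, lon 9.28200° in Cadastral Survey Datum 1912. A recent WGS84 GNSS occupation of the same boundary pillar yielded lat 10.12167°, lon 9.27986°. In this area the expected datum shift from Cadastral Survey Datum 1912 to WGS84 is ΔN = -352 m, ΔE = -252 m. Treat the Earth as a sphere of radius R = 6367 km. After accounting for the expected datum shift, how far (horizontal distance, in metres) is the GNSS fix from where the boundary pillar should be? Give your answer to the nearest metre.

Observed coordinate differences: Δφ = -0.00333°, Δλ = -0.00214°.
Converting to metres (1° lat = 111125 m, cos φ = 0.984427): observed ΔN = -370.0 m, observed ΔE = -234.1 m.
Subtracting the expected shift leaves a residual of -370.0 − (-352) = -18.0 m north and -234.1 − (-252) = 17.9 m east.
Residual distance = √((-18.0)² + 17.9²) = 25.4 m.

25 m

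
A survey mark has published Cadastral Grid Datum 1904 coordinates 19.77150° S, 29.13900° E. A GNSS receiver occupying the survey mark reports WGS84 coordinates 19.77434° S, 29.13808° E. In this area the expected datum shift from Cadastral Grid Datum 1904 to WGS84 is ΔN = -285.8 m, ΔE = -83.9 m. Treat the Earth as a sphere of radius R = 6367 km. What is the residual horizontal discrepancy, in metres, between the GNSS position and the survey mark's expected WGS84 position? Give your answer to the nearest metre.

32 m

Observed coordinate differences: Δφ = -0.00284°, Δλ = -0.00092°.
Converting to metres (1° lat = 111125 m, cos φ = 0.941049): observed ΔN = -315.6 m, observed ΔE = -96.2 m.
Subtracting the expected shift leaves a residual of -315.6 − (-285.8) = -29.8 m north and -96.2 − (-83.9) = -12.3 m east.
Residual distance = √((-29.8)² + (-12.3)²) = 32.2 m.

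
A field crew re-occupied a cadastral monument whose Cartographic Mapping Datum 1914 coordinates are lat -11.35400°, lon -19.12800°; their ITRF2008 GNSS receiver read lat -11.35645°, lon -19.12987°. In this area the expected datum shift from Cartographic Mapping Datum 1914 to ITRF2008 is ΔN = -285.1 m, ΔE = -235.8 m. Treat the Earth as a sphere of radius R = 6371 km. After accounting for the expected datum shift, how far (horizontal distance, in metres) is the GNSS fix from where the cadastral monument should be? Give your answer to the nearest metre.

34 m

Observed coordinate differences: Δφ = -0.00245°, Δλ = -0.00187°.
Converting to metres (1° lat = 111195 m, cos φ = 0.980430): observed ΔN = -272.4 m, observed ΔE = -203.9 m.
Subtracting the expected shift leaves a residual of -272.4 − (-285.1) = 12.7 m north and -203.9 − (-235.8) = 31.9 m east.
Residual distance = √(12.7² + 31.9²) = 34.4 m.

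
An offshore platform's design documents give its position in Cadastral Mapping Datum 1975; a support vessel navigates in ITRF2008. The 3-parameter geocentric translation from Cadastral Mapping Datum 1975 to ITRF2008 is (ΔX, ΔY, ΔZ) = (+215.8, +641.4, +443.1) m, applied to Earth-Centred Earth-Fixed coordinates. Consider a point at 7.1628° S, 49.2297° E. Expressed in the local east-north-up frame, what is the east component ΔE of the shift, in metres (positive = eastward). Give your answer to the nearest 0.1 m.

At φ = -7.1628°, λ = 49.2297°: sin φ = -0.124689, cos φ = 0.992196, sin λ = 0.757334, cos λ = 0.653028.
ΔE = −sin λ·ΔX + cos λ·ΔY = −(0.757334)·(215.8) + (0.653028)·(641.4) = 255.42 m.

ΔE = 255.4 m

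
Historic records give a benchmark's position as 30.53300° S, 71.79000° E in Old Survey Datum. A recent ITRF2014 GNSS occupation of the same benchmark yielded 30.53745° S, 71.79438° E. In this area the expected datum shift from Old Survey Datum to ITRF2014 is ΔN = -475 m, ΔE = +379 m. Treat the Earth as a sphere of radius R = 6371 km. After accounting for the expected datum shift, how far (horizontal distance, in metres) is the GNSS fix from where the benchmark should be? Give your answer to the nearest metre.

Observed coordinate differences: Δφ = -0.00445°, Δλ = +0.00438°.
Converting to metres (1° lat = 111195 m, cos φ = 0.861337): observed ΔN = -494.8 m, observed ΔE = 419.5 m.
Subtracting the expected shift leaves a residual of -494.8 − (-475) = -19.8 m north and 419.5 − (379) = 40.5 m east.
Residual distance = √((-19.8)² + 40.5²) = 45.1 m.

45 m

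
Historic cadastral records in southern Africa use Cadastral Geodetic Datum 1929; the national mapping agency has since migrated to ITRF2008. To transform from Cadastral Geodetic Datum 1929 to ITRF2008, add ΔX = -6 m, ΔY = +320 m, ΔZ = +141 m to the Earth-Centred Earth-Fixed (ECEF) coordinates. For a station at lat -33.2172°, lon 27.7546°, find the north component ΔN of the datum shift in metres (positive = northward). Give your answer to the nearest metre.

The local north axis is (−sin φ cos λ, −sin φ sin λ, cos φ), giving ΔN = -2.909 + 81.635 + 117.961 = 196.69 m.

ΔN = 197 m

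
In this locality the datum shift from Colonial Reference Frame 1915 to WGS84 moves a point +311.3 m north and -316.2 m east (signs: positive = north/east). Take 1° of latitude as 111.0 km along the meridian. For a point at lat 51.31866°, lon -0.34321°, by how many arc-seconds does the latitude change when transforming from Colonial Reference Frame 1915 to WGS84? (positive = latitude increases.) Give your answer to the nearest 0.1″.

Δφ = 10.1″

1° of latitude = 111.0 km, so Δφ = 311.3 / 111000 = 0.0028045° = 10.096″.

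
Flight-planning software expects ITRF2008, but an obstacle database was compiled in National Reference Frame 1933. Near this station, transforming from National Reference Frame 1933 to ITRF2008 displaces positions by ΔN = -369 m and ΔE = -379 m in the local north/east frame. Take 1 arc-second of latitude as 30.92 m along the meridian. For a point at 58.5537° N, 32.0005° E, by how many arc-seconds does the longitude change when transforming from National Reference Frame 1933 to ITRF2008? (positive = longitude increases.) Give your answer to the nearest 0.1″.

Δλ = -23.5″

At latitude 58.5537°, cos φ = 0.521699.
1″ of longitude at this latitude = 30.92 × cos φ = 16.1309 m, so Δλ = -379.0 / 16.1309 = -23.495″.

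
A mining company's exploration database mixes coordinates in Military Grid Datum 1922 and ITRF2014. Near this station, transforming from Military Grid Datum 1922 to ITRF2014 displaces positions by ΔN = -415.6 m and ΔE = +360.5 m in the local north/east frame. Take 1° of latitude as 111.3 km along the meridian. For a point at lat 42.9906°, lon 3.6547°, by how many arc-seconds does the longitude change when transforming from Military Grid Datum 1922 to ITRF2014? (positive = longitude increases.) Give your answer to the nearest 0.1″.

Δλ = 15.9″

At latitude 42.9906°, cos φ = 0.731466.
1° of longitude at this latitude = 111.3 × cos φ = 81.41 km, so Δλ = 360.5 / 81412.1 = 0.0044281° = 15.941″.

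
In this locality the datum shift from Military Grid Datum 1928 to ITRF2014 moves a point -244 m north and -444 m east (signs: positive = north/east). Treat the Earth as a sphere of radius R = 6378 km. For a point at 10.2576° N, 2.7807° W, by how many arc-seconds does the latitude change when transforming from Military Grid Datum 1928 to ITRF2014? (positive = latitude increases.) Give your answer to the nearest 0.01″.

Δφ = -7.89″

On a sphere of radius R, 1 rad of latitude = R, so Δφ = ΔN / R = -244.0 / 6378000 = -3.8257e-05 rad = -7.891″.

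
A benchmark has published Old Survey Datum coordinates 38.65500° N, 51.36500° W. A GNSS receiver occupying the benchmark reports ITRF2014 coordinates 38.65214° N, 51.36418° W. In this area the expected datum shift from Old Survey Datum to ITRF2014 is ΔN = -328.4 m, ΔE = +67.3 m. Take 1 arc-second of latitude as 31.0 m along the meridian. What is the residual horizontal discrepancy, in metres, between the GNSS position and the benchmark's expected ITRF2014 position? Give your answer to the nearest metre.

Observed coordinate differences: Δφ = -0.00286°, Δλ = +0.00082°.
Converting to metres (1° lat = 111600 m, cos φ = 0.780921): observed ΔN = -319.2 m, observed ΔE = 71.5 m.
Subtracting the expected shift leaves a residual of -319.2 − (-328.4) = 9.2 m north and 71.5 − (67.3) = 4.2 m east.
Residual distance = √(9.2² + 4.2²) = 10.1 m.

10 m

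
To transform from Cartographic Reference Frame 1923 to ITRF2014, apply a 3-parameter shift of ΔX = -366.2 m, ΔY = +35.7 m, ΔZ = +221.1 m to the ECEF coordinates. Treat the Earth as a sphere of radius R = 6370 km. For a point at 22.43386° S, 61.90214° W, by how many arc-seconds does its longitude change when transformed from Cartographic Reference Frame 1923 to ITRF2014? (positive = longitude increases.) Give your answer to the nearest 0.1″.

sin φ = -0.381617, cos φ = 0.924321, sin λ = -0.882144, cos λ = 0.470979.
East component: ΔE = −sin λ·ΔX + cos λ·ΔY = −(-0.882144)(-366.2) + (0.470979)(35.7) = -306.23 m.
1° of latitude spans πR/180 = 111177 m; at latitude φ, 1° of longitude spans that × cos φ = 102763.6 m, so Δλ = -306.23 / 102763.6 × 3600 = -10.728″.

Δλ = -10.7″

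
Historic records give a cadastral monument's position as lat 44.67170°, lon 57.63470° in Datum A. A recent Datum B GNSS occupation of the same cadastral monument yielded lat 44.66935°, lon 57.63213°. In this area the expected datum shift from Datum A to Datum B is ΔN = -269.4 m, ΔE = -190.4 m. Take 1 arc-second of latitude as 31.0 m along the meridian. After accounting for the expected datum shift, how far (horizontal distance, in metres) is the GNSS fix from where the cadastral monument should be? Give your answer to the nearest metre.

Observed coordinate differences: Δφ = -0.00235°, Δλ = -0.00257°.
Converting to metres (1° lat = 111600 m, cos φ = 0.711147): observed ΔN = -262.3 m, observed ΔE = -204.0 m.
Subtracting the expected shift leaves a residual of -262.3 − (-269.4) = 7.1 m north and -204.0 − (-190.4) = -13.6 m east.
Residual distance = √(7.1² + (-13.6)²) = 15.3 m.

15 m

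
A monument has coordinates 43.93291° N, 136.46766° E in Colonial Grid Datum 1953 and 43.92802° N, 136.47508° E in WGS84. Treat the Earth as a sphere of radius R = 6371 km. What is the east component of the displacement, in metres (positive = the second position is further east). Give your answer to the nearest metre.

Δφ = 43.92802° − 43.93291° = -0.00489°; Δλ = 136.47508° − 136.46766° = +0.00742°.
1° along a meridian = πR/180 = 111195 m.
ΔN = Δφ × 111195 = -543.7 m; ΔE = Δλ × 111195 × cos(43.93291°) = +0.00742 × 111195 × 0.720153 = 594.2 m.

ΔE = 594 m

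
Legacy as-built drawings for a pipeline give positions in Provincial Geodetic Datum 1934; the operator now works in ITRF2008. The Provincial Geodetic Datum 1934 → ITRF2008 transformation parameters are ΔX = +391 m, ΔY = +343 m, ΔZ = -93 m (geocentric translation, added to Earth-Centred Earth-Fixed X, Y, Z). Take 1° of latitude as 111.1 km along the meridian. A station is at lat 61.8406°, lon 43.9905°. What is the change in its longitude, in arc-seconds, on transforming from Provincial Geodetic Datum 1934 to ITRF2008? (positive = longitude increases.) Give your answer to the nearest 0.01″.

Δλ = -1.70″

sin φ = 0.881638, cos φ = 0.471926, sin λ = 0.694539, cos λ = 0.719455.
East component: ΔE = −sin λ·ΔX + cos λ·ΔY = −(0.694539)(391) + (0.719455)(343) = -24.79 m.
1° of latitude spans 111100 m; at latitude φ, 1° of longitude spans that × cos φ = 52431.0 m, so Δλ = -24.79 / 52431.0 × 3600 = -1.702″.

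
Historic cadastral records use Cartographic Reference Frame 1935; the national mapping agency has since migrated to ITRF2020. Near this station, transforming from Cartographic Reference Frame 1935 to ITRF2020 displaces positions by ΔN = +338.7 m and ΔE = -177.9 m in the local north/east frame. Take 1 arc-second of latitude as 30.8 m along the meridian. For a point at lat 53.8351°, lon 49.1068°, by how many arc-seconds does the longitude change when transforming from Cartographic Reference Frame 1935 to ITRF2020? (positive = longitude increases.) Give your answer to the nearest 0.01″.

At latitude 53.8351°, cos φ = 0.590111.
1″ of longitude at this latitude = 30.80 × cos φ = 18.1754 m, so Δλ = -177.9 / 18.1754 = -9.788″.

Δλ = -9.79″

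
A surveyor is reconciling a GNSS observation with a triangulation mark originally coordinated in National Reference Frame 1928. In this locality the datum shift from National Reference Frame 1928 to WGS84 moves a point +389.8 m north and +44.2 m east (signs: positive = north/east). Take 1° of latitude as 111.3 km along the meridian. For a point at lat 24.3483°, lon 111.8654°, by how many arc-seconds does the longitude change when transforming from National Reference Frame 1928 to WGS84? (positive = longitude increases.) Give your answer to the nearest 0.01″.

At latitude 24.3483°, cos φ = 0.911056.
1° of longitude at this latitude = 111.3 × cos φ = 101.40 km, so Δλ = 44.2 / 101400.5 = 0.0004359° = 1.569″.

Δλ = 1.57″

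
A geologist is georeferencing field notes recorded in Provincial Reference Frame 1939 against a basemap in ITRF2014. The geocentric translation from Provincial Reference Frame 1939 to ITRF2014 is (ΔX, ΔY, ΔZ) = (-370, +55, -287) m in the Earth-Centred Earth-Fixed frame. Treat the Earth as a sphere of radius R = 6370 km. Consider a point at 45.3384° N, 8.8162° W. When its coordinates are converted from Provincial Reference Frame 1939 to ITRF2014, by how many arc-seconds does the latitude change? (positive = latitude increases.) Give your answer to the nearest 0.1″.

sin φ = 0.711271, cos φ = 0.702918, sin λ = -0.153265, cos λ = 0.988185.
North component: ΔN = −sin φ cos λ·ΔX − sin φ sin λ·ΔY + cos φ·ΔZ = −(0.711271)(0.988185)(-370) − (0.711271)(-0.153265)(55) + (0.702918)(-287) = 64.32 m.
1° of latitude spans πR/180 = 111177 m, so Δφ = 64.32 / 111177 × 3600 = 2.083″.

Δφ = 2.1″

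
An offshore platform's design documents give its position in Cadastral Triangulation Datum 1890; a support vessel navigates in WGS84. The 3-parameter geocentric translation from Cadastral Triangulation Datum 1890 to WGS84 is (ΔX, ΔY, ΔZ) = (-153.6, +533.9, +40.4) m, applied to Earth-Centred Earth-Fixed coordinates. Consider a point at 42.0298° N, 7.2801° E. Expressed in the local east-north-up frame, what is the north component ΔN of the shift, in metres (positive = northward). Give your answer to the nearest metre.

The local north axis is (−sin φ cos λ, −sin φ sin λ, cos φ), giving ΔN = 102.009 − 45.297 + 30.009 = 86.72 m.

ΔN = 87 m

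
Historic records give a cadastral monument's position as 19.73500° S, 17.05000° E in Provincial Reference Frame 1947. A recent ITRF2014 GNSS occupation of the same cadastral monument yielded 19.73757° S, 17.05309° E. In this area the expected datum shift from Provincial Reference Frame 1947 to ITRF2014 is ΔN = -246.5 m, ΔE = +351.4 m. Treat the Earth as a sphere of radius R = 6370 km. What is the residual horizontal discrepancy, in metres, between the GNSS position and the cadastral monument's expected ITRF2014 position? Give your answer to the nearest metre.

Observed coordinate differences: Δφ = -0.00257°, Δλ = +0.00309°.
Converting to metres (1° lat = 111177 m, cos φ = 0.941264): observed ΔN = -285.7 m, observed ΔE = 323.4 m.
Subtracting the expected shift leaves a residual of -285.7 − (-246.5) = -39.2 m north and 323.4 − (351.4) = -28.0 m east.
Residual distance = √((-39.2)² + (-28.0)²) = 48.2 m.

48 m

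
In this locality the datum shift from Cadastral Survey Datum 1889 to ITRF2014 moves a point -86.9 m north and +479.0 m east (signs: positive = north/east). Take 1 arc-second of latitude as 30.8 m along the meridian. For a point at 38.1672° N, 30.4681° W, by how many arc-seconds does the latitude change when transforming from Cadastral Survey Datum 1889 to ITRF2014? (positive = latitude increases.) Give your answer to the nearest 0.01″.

Δφ = -2.82″

1″ of latitude = 30.80 m, so Δφ = -86.9 / 30.80 = -2.821″.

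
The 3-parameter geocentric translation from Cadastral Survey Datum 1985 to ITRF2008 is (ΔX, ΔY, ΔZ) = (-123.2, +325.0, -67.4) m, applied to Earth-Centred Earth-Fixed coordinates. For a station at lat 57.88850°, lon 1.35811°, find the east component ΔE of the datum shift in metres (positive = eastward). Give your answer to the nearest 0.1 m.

At φ = 57.88850°, λ = 1.35811°: sin φ = 0.847015, cos φ = 0.531569, sin λ = 0.023701, cos λ = 0.999719.
ΔE = −sin λ·ΔX + cos λ·ΔY = −(0.023701)·(-123.2) + (0.999719)·(325.0) = 327.83 m.

ΔE = 327.8 m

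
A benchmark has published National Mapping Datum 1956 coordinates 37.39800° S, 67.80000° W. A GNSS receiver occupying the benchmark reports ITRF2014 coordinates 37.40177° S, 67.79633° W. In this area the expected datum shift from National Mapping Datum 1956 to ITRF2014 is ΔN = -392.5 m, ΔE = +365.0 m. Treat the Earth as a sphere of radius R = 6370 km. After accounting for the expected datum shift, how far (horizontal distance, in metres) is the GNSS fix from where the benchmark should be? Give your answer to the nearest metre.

Observed coordinate differences: Δφ = -0.00377°, Δλ = +0.00367°.
Converting to metres (1° lat = 111177 m, cos φ = 0.794436): observed ΔN = -419.1 m, observed ΔE = 324.1 m.
Subtracting the expected shift leaves a residual of -419.1 − (-392.5) = -26.6 m north and 324.1 − (365.0) = -40.9 m east.
Residual distance = √((-26.6)² + (-40.9)²) = 48.8 m.

49 m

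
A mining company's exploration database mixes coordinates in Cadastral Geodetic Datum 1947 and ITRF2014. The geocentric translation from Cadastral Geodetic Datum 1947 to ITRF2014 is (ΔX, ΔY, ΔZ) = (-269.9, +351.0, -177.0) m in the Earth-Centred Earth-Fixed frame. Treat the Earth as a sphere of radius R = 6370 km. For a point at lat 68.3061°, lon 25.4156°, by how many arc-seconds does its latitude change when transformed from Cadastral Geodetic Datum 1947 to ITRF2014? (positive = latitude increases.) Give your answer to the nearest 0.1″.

Δφ = 0.7″

sin φ = 0.929172, cos φ = 0.369648, sin λ = 0.429181, cos λ = 0.903218.
North component: ΔN = −sin φ cos λ·ΔX − sin φ sin λ·ΔY + cos φ·ΔZ = −(0.929172)(0.903218)(-269.9) − (0.929172)(0.429181)(351.0) + (0.369648)(-177.0) = 21.11 m.
1° of latitude spans πR/180 = 111177 m, so Δφ = 21.11 / 111177 × 3600 = 0.684″.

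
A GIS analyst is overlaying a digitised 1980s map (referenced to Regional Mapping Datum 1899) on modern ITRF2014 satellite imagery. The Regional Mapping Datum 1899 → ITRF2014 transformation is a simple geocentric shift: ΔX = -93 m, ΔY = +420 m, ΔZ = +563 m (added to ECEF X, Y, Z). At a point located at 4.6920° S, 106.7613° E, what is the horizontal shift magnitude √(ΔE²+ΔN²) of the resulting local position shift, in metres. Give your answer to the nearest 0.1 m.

The local east axis at (φ, λ) is (−sin λ, cos λ, 0), so ΔE = −sin(106.7613°)·(-93) + cos(106.7613°)·420 = -32.07 m.
The local north axis is (−sin φ cos λ, −sin φ sin λ, cos φ), giving ΔN = 2.194 + 32.896 + 561.113 = 596.20 m.
Horizontal magnitude = √(ΔE² + ΔN²) = √((-32.07)² + 596.20²) = 597.07 m.

597.1 m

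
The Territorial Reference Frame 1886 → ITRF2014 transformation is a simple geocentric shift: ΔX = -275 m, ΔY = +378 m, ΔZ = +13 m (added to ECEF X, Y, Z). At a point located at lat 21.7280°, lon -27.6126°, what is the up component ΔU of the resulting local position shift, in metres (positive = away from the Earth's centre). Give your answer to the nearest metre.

ΔU = -384 m

At φ = 21.7280°, λ = -27.6126°: sin φ = 0.370201, cos φ = 0.928952, sin λ = -0.463491, cos λ = 0.886102.
ΔU = cos φ cos λ·ΔX + cos φ sin λ·ΔY + sin φ·ΔZ = (0.928952)(0.886102)(-275) + (0.928952)(-0.463491)(378) + (0.370201)(13) = -384.30 m.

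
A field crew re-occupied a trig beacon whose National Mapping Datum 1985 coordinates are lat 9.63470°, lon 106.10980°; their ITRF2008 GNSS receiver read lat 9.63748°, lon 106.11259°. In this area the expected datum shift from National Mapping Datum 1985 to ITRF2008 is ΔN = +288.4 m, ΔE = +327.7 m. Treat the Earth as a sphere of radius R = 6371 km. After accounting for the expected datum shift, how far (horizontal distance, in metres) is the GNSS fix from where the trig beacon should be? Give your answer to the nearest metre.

30 m

Observed coordinate differences: Δφ = +0.00278°, Δλ = +0.00279°.
Converting to metres (1° lat = 111195 m, cos φ = 0.985895): observed ΔN = 309.1 m, observed ΔE = 305.9 m.
Subtracting the expected shift leaves a residual of 309.1 − (288.4) = 20.7 m north and 305.9 − (327.7) = -21.8 m east.
Residual distance = √(20.7² + (-21.8)²) = 30.1 m.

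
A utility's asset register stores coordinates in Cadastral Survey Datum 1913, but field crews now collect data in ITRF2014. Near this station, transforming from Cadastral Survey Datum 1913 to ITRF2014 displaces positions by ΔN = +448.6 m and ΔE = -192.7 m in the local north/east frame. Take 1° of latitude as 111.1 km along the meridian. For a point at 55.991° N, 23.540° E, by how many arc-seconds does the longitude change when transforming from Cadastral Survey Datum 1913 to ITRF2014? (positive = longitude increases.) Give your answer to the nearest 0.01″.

Δλ = -11.16″

At latitude 55.991°, cos φ = 0.559323.
1° of longitude at this latitude = 111.1 × cos φ = 62.14 km, so Δλ = -192.7 / 62140.8 = -0.0031010° = -11.164″.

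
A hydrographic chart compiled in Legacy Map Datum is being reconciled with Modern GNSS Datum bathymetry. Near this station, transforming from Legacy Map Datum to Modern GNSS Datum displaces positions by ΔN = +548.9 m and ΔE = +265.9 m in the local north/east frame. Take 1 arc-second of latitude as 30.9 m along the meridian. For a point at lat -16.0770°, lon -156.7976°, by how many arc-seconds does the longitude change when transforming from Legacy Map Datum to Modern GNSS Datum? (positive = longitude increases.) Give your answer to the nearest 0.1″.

Δλ = 9.0″

At latitude -16.0770°, cos φ = 0.960890.
1″ of longitude at this latitude = 30.90 × cos φ = 29.6915 m, so Δλ = 265.9 / 29.6915 = 8.955″.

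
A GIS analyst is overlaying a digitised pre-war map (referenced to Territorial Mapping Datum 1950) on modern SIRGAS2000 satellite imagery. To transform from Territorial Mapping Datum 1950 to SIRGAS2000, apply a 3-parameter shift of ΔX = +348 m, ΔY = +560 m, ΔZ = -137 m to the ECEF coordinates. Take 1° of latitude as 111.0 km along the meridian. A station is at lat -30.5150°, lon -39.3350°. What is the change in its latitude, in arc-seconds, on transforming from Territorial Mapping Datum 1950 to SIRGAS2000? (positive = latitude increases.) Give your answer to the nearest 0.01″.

Δφ = -5.24″

sin φ = -0.507764, cos φ = 0.861496, sin λ = -0.633853, cos λ = 0.773453.
North component: ΔN = −sin φ cos λ·ΔX − sin φ sin λ·ΔY + cos φ·ΔZ = −(-0.507764)(0.773453)(348) − (-0.507764)(-0.633853)(560) + (0.861496)(-137) = -161.59 m.
1° of latitude spans 111000 m, so Δφ = -161.59 / 111000 × 3600 = -5.241″.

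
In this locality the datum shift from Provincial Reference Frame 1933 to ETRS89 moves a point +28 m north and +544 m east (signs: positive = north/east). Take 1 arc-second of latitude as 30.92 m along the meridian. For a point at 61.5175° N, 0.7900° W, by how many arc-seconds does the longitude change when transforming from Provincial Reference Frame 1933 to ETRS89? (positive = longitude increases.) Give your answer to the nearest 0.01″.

At latitude 61.5175°, cos φ = 0.476890.
1″ of longitude at this latitude = 30.92 × cos φ = 14.7454 m, so Δλ = 544.0 / 14.7454 = 36.893″.

Δλ = 36.89″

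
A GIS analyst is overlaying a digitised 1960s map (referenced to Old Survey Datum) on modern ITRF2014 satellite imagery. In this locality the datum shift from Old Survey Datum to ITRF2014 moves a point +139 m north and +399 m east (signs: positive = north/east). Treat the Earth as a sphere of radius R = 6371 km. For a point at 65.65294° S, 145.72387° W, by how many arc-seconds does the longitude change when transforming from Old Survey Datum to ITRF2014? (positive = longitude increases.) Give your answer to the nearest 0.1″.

At latitude -65.65294°, cos φ = 0.412263.
One radian of longitude at latitude φ spans R cos φ, so Δλ = ΔE / (R cos φ) = 399.0 / (6371000 × 0.412263) = 1.5191e-04 rad = 31.334″.

Δλ = 31.3″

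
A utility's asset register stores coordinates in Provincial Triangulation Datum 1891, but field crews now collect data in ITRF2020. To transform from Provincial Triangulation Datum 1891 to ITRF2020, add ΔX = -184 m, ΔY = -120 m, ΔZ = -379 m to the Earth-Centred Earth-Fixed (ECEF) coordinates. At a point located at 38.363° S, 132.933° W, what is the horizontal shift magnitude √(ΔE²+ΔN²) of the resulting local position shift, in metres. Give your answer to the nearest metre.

173 m

At φ = -38.363°, λ = -132.933°: sin φ = -0.620642, cos φ = 0.784094, sin λ = -0.732151, cos λ = -0.681143.
ΔE = −sin λ·ΔX + cos λ·ΔY = −(-0.732151)·(-184) + (-0.681143)·(-120) = -52.98 m.
ΔN = −sin φ cos λ·ΔX − sin φ sin λ·ΔY + cos φ·ΔZ = −(-0.620642)(-0.681143)(-184) − (-0.620642)(-0.732151)(-120) + (0.784094)(-379) = -164.86 m.
Horizontal magnitude = √(ΔE² + ΔN²) = √((-52.98)² + (-164.86)²) = 173.16 m.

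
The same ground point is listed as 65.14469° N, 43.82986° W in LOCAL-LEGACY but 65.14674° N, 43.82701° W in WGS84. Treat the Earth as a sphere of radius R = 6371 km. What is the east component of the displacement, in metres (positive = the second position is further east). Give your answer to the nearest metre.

ΔE = 133 m

Δφ = 65.14674° − 65.14469° = +0.00205°; Δλ = -43.82701° − -43.82986° = +0.00285°.
1° along a meridian = πR/180 = 111195 m.
ΔN = Δφ × 111195 = 227.9 m; ΔE = Δλ × 111195 × cos(65.14469°) = +0.00285 × 111195 × 0.420328 = 133.2 m.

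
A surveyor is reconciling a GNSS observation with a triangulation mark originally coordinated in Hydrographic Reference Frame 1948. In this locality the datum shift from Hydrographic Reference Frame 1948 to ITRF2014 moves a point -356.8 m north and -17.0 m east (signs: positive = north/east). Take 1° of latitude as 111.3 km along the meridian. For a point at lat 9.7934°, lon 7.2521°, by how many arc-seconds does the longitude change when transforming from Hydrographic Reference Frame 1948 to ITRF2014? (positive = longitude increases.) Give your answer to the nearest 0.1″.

Δλ = -0.6″

At latitude 9.7934°, cos φ = 0.985427.
1° of longitude at this latitude = 111.3 × cos φ = 109.68 km, so Δλ = -17.0 / 109678.1 = -0.0001550° = -0.558″.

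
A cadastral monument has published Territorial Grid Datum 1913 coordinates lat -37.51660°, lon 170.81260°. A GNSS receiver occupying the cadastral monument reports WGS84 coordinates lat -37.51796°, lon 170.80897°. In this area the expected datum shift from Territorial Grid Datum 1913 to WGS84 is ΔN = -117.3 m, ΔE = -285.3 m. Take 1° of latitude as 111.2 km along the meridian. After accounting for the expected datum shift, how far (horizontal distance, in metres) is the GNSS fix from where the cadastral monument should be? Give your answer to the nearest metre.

49 m

Observed coordinate differences: Δφ = -0.00136°, Δλ = -0.00363°.
Converting to metres (1° lat = 111200 m, cos φ = 0.793177): observed ΔN = -151.2 m, observed ΔE = -320.2 m.
Subtracting the expected shift leaves a residual of -151.2 − (-117.3) = -33.9 m north and -320.2 − (-285.3) = -34.9 m east.
Residual distance = √((-33.9)² + (-34.9)²) = 48.7 m.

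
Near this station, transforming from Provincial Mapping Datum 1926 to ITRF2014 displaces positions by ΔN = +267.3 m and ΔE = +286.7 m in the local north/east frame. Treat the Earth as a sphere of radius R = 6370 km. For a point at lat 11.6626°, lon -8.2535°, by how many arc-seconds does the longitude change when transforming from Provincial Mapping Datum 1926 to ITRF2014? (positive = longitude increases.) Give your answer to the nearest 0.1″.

At latitude 11.6626°, cos φ = 0.979355.
One radian of longitude at latitude φ spans R cos φ, so Δλ = ΔE / (R cos φ) = 286.7 / (6370000 × 0.979355) = 4.5957e-05 rad = 9.479″.

Δλ = 9.5″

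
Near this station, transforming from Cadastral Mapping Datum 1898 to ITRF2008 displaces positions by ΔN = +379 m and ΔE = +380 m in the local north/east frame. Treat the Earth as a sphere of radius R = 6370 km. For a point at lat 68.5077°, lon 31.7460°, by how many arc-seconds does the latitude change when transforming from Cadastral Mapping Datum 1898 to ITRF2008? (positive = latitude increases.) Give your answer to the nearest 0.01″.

On a sphere of radius R, 1 rad of latitude = R, so Δφ = ΔN / R = 379.0 / 6370000 = 5.9498e-05 rad = 12.272″.

Δφ = 12.27″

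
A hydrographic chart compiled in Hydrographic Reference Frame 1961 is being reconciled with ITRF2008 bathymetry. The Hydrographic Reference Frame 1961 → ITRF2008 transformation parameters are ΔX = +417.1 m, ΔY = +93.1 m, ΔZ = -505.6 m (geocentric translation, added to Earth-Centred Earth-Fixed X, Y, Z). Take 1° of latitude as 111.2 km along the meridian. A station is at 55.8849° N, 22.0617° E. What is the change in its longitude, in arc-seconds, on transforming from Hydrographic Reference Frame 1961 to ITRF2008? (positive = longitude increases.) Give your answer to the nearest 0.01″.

sin φ = 0.827913, cos φ = 0.560857, sin λ = 0.375605, cos λ = 0.926780.
East component: ΔE = −sin λ·ΔX + cos λ·ΔY = −(0.375605)(417.1) + (0.926780)(93.1) = -70.38 m.
1° of latitude spans 111200 m; at latitude φ, 1° of longitude spans that × cos φ = 62367.3 m, so Δλ = -70.38 / 62367.3 × 3600 = -4.063″.

Δλ = -4.06″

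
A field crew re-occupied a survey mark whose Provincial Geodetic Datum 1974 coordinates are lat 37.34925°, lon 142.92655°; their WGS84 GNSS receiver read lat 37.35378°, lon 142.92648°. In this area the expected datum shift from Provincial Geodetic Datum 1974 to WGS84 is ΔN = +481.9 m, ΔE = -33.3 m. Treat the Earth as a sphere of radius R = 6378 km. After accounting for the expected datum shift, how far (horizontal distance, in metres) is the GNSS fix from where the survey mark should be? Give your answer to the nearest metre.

Observed coordinate differences: Δφ = +0.00453°, Δλ = -0.00007°.
Converting to metres (1° lat = 111317 m, cos φ = 0.794952): observed ΔN = 504.3 m, observed ΔE = -6.2 m.
Subtracting the expected shift leaves a residual of 504.3 − (481.9) = 22.4 m north and -6.2 − (-33.3) = 27.1 m east.
Residual distance = √(22.4² + 27.1²) = 35.1 m.

35 m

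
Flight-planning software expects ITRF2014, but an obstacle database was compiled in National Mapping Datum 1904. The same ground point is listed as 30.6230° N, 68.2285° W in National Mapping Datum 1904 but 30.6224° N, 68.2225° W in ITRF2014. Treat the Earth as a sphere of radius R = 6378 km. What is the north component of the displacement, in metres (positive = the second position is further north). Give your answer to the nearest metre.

Δφ = 30.6224° − 30.6230° = -0.0006°; Δλ = -68.2225° − -68.2285° = +0.0060°.
1° along a meridian = πR/180 = 111317 m.
ΔN = Δφ × 111317 = -66.8 m; ΔE = Δλ × 111317 × cos(30.6230°) = +0.0060 × 111317 × 0.860538 = 574.8 m.

ΔN = -67 m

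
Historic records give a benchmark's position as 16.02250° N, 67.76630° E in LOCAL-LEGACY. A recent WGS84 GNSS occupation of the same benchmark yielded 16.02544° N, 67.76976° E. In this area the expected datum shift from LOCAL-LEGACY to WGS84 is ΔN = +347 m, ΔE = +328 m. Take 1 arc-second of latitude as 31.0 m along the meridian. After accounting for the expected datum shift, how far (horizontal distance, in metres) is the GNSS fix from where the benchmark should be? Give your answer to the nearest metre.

Observed coordinate differences: Δφ = +0.00294°, Δλ = +0.00346°.
Converting to metres (1° lat = 111600 m, cos φ = 0.961153): observed ΔN = 328.1 m, observed ΔE = 371.1 m.
Subtracting the expected shift leaves a residual of 328.1 − (347) = -18.9 m north and 371.1 − (328) = 43.1 m east.
Residual distance = √((-18.9)² + 43.1²) = 47.1 m.

47 m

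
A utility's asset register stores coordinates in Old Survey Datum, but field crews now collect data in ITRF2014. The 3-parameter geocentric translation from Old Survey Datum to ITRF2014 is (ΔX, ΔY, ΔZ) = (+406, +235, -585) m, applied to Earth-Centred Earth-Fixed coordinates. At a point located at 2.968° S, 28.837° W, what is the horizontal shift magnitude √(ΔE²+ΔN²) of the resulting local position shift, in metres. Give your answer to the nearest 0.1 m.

698.7 m

The local east axis at (φ, λ) is (−sin λ, cos λ, 0), so ΔE = −sin(-28.837°)·406 + cos(-28.837°)·235 = 401.68 m.
The local north axis is (−sin φ cos λ, −sin φ sin λ, cos φ), giving ΔN = 18.415 − 5.869 − 584.215 = -571.67 m.
Horizontal magnitude = √(ΔE² + ΔN²) = √(401.68² + (-571.67)²) = 698.68 m.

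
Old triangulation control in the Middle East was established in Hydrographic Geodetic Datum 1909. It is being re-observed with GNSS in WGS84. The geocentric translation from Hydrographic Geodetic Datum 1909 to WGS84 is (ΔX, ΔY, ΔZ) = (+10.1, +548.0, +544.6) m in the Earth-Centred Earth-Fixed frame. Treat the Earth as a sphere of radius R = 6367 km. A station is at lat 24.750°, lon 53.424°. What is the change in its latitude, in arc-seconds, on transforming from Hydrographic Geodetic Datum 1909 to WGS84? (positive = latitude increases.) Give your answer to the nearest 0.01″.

Δφ = 9.97″

sin φ = 0.418660, cos φ = 0.908143, sin λ = 0.803067, cos λ = 0.595889.
North component: ΔN = −sin φ cos λ·ΔX − sin φ sin λ·ΔY + cos φ·ΔZ = −(0.418660)(0.595889)(10.1) − (0.418660)(0.803067)(548.0) + (0.908143)(544.6) = 307.81 m.
1° of latitude spans πR/180 = 111125 m, so Δφ = 307.81 / 111125 × 3600 = 9.972″.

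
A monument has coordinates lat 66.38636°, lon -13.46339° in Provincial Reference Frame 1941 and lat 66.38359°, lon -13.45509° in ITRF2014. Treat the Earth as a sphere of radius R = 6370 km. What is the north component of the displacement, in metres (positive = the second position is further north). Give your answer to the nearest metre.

Δφ = 66.38359° − 66.38636° = -0.00277°; Δλ = -13.45509° − -13.46339° = +0.00830°.
1° along a meridian = πR/180 = 111177 m.
ΔN = Δφ × 111177 = -308.0 m; ΔE = Δλ × 111177 × cos(66.38636°) = +0.00830 × 111177 × 0.400567 = 369.6 m.

ΔN = -308 m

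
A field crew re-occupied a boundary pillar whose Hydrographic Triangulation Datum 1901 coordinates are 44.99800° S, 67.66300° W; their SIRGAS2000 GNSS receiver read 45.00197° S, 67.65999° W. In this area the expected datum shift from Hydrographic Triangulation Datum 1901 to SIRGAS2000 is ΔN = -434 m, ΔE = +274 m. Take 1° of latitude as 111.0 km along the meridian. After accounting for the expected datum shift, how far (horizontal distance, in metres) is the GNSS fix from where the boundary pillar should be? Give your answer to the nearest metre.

Observed coordinate differences: Δφ = -0.00397°, Δλ = +0.00301°.
Converting to metres (1° lat = 111000 m, cos φ = 0.707131): observed ΔN = -440.7 m, observed ΔE = 236.3 m.
Subtracting the expected shift leaves a residual of -440.7 − (-434) = -6.7 m north and 236.3 − (274) = -37.7 m east.
Residual distance = √((-6.7)² + (-37.7)²) = 38.3 m.

38 m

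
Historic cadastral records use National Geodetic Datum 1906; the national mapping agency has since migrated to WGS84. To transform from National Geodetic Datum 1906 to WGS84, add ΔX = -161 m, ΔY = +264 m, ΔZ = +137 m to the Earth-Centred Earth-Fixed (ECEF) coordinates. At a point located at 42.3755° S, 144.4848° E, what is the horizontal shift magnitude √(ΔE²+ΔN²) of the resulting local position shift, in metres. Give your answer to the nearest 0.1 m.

The local east axis at (φ, λ) is (−sin λ, cos λ, 0), so ΔE = −sin(144.4848°)·(-161) + cos(144.4848°)·264 = -121.36 m.
The local north axis is (−sin φ cos λ, −sin φ sin λ, cos φ), giving ΔN = 88.324 + 103.364 + 101.208 = 292.90 m.
Horizontal magnitude = √(ΔE² + ΔN²) = √((-121.36)² + 292.90²) = 317.04 m.

317.0 m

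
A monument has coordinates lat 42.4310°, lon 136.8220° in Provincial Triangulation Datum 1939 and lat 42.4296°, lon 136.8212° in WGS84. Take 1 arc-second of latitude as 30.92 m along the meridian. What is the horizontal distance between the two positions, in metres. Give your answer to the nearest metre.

169 m

Δφ = 42.4296° − 42.4310° = -0.0014°; Δλ = 136.8212° − 136.8220° = -0.0008°.
1° of latitude = 3600 × 30.92 = 111312 m.
ΔN = Δφ × 111312 = -155.8 m; ΔE = Δλ × 111312 × cos(42.4310°) = -0.0008 × 111312 × 0.738090 = -65.7 m.
Distance = √(ΔE² + ΔN²) = √((-65.7)² + (-155.8)²) = 169.1 m.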